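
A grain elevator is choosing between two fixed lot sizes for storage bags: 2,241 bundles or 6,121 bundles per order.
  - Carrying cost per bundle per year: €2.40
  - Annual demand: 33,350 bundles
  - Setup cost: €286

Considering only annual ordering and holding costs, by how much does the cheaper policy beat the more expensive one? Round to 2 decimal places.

€1,958.08

For each Q, cost = (D/Q)·S + (Q/2)·H.
TC(2,241) = (33,350/2,241)×286 + (2,241/2)×2.4 = €6,945.38
TC(6,121) = (33,350/6,121)×286 + (6,121/2)×2.4 = €8,903.46
Lots of 2,241 are cheaper by €1,958.08.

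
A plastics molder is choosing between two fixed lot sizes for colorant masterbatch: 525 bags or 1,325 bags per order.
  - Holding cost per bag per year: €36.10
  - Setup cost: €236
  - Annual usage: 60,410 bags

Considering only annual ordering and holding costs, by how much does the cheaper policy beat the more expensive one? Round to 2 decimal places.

Annual cost at Q: ordering D·S/Q plus holding Q·H/2.
TC(525) = (60,410/525)×236 + (525/2)×36.1 = €36,631.98
TC(1,325) = (60,410/1,325)×236 + (1,325/2)×36.1 = €34,676.07
Lots of 1,325 are cheaper by €1,955.91.

€1,955.91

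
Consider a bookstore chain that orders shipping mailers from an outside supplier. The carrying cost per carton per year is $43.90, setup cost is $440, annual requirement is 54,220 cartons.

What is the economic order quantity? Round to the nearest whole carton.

Optimal lot size Q* = (2 × 54,220 × $440 / $43.9)^½ ≈ 1,042.53

1,043 cartons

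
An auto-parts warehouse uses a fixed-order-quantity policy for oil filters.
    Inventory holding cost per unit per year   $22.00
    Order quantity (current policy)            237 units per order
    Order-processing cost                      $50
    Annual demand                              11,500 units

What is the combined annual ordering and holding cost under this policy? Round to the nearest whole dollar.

Ordering: D/Q × S = 11,500/237 × $50 = $2,426.16
Holding:  Q/2 × H = 237/2 × $22 = $2,607.00
Total = $2,426.16 + $2,607.00 = $5,033.16

$5,033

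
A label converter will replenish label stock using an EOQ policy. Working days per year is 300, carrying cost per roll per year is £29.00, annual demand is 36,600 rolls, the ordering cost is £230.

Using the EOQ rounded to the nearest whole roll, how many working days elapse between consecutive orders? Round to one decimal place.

Optimal lot size Q* = (2 × 36,600 × £230 / £29)^½ ≈ 761.94 → Q = 762 rolls
T = Q/D × 300 days = 762/36,600 × 300 = 6.246 days

6.2 days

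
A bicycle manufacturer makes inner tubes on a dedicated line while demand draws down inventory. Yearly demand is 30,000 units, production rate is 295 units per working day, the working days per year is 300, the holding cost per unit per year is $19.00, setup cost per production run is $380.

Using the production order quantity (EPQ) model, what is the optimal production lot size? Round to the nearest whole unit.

1,347 units

d = 30,000/300 = 100.0000 units/day;  effective holding cost H(1 − d/p) = 19·(1 − 100.0000/295) = 12.55932
Q* = √(2DS / H_eff) = √(2·30,000·380 / 12.55932) ≈ 1,347.36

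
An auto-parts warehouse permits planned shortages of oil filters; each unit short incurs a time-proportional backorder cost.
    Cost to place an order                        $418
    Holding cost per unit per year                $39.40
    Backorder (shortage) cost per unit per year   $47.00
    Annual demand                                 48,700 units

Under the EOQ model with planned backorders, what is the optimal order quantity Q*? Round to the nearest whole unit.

1,378 units

Q* = √(2DS/H) · √((H + b)/b)
   = √(2 × 48,700 × 418 / 39.4) · √((39.4 + 47) / 47)
   = 1,016.528 × 1.3558 ≈ 1,378.25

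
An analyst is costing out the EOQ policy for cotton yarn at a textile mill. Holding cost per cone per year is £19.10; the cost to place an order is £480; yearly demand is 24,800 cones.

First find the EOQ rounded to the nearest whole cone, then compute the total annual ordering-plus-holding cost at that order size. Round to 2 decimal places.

Q* = √(2·D·S / H) = √(2·24,800·480 / 19.1) = √1,246,492.1 ≈ 1,116.46 → Q = 1,116 cones
Orders/yr = 24,800/1,116 = 22.222; ordering cost = 22.222 × £480 = £10,666.67
Average inventory = 1,116/2 = 558; holding cost = 558 × £19.1 = £10,657.80
Total = £10,666.67 + £10,657.80 = £21,324.47

£21,324.47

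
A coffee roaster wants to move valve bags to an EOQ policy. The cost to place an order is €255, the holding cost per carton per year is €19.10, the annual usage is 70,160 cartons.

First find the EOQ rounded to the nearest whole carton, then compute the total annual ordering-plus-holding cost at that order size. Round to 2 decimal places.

€26,142.47

EOQ = √(2DS/H) = √(2 × 70,160 × 255 / 19.1)
    = √(1,873,382.20) ≈ 1,368.72 → Q = 1,369 cartons
Ordering: D/Q × S = 70,160/1,369 × €255 = €13,068.52
Holding:  Q/2 × H = 1,369/2 × €19.1 = €13,073.95
Total = €13,068.52 + €13,073.95 = €26,142.47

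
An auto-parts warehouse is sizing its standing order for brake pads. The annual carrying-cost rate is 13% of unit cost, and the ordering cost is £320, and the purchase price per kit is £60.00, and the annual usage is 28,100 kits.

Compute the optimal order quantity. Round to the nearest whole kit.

1,518 kits

H = i·C = 0.13 × £60 = £7.8000 per kit-year
Optimal lot size Q* = (2 × 28,100 × £320 / £7.8)^½ ≈ 1,518.43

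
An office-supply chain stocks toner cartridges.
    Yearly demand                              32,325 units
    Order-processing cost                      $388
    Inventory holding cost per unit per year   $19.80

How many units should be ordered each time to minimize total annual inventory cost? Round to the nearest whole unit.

1,126 units

Q* = √(2·D·S / H) = √(2·32,325·388 / 19.8) = √1,266,878.8 ≈ 1,125.56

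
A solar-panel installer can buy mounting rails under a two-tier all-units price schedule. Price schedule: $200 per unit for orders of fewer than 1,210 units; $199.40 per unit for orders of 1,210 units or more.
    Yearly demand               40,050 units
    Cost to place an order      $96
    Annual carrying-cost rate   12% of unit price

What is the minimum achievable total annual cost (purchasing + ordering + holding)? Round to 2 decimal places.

$8,003,623.96

H₁ = 12%×$200 = $24.0000;  H₂ = 12%×$199.40 = $23.9280
EOQ₁ = √(2×40,050×96/24.0000) = 566.04  (< 1,210, feasible at tier 1)
EOQ₂ = √(2×40,050×96/23.9280) = 566.89  (< 1,210 → use Q = 1,210 at tier-2 price)
TC(tier 1 (EOQ₁), Q≈566.0) = $8,023,584.93
TC(tier 2, Q≈1,210.0) = $8,003,623.96
Minimum at tier 2: $8,003,623.96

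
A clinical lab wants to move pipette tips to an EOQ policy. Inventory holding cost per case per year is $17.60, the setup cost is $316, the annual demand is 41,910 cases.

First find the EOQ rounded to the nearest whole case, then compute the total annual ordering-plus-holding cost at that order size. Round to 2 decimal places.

$21,591.05

Q* = √(2·D·S / H) = √(2·41,910·316 / 17.6) = √1,504,950.0 ≈ 1,226.76 → Q = 1,227 cases
Ordering: D/Q × S = 41,910/1,227 × $316 = $10,793.45
Holding:  Q/2 × H = 1,227/2 × $17.6 = $10,797.60
Total = $10,793.45 + $10,797.60 = $21,591.05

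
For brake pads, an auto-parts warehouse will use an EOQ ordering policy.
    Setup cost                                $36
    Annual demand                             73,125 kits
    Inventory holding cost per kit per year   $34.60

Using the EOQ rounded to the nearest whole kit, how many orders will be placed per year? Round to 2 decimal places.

187.50 orders per year

Q* = √(2·D·S / H) = √(2·73,125·36 / 34.6) = √152,167.6 ≈ 390.09 → Q = 390
Orders per year = D/Q = 73,125 / 390 = 187.500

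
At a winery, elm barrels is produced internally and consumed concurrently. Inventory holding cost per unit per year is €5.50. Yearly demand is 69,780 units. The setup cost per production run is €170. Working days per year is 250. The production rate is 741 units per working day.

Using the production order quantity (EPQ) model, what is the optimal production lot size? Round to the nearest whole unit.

2,631 units

Daily demand d = 69,780/250 = 279.120; p = 741; 1 − d/p = 0.62332
EPQ = √(2DS / (H(1 − d/p)))
    = √(2 × 69,780 × 170 / (5.5 × 0.62332)) ≈ 2,630.68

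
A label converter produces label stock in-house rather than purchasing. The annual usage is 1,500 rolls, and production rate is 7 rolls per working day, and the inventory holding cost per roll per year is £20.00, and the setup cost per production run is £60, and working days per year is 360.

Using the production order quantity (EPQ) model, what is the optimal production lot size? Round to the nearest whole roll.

149 rolls

Daily demand d = 1,500/360 = 4.167; p = 7; 1 − d/p = 0.40476
EPQ = √(2DS / (H(1 − d/p)))
    = √(2 × 1,500 × 60 / (20 × 0.40476)) ≈ 149.12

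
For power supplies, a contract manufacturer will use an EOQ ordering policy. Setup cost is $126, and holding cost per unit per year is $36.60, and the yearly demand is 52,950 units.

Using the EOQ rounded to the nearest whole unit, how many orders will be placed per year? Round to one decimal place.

87.7 orders per year

2DS/H = 2·52,950·126/36.6 = 364,573.77
EOQ = √364,573.77 ≈ 603.80 → Q = 604
N = D/Q = 52,950/604 ≈ 87.666 orders/yr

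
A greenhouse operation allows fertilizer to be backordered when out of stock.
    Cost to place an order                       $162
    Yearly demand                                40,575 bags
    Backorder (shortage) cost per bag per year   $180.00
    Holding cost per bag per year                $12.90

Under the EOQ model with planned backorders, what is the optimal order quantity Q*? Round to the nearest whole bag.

1,045 bags

Q* = √(2DS/H) · √((H + b)/b)
   = √(2 × 40,575 × 162 / 12.9) · √((12.9 + 180) / 180)
   = 1,009.501 × 1.0352 ≈ 1,045.05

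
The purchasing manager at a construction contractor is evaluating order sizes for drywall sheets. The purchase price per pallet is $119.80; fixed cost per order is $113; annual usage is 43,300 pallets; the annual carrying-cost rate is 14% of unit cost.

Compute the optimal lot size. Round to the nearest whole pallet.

764 pallets

H = i·C = 0.14 × $119.8 = $16.7720 per pallet-year
Optimal lot size Q* = (2 × 43,300 × $113 / $16.772)^½ ≈ 763.85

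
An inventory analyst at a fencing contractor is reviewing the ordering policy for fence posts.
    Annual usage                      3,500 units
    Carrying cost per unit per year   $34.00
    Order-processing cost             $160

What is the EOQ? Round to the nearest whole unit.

181 units

2DS/H = 2·3,500·160/34 = 32,941.18
EOQ = √32,941.18 ≈ 181.50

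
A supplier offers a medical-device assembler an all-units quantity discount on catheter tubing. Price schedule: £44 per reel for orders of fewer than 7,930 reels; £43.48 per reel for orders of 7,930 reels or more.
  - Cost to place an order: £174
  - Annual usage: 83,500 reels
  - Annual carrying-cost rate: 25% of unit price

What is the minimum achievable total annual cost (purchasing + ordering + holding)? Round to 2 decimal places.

H₁ = 25%×£44 = £11.0000;  H₂ = 25%×£43.48 = £10.8700
EOQ₁ = √(2×83,500×174/11.0000) = 1,625.31  (< 7,930, feasible at tier 1)
EOQ₂ = √(2×83,500×174/10.8700) = 1,635.00  (< 7,930 → use Q = 7,930 at tier-2 price)
TC(tier 1 (EOQ₁), Q≈1,625.3) = £3,691,878.42
TC(tier 2, Q≈7,930.0) = £3,675,511.71
Minimum at tier 2: £3,675,511.71

£3,675,511.71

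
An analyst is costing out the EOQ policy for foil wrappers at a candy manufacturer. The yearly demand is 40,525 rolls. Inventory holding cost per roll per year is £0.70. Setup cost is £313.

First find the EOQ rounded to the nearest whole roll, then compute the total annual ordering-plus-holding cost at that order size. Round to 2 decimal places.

£4,214.03

EOQ = √(2DS/H) = √(2 × 40,525 × 313 / 0.7)
    = √(36,240,928.57) ≈ 6,020.04 → Q = 6,020 rolls
Orders/yr = 40,525/6,020 = 6.732; ordering cost = 6.732 × £313 = £2,107.03
Average inventory = 6,020/2 = 3010; holding cost = 3010 × £0.7 = £2,107.00
Total = £2,107.03 + £2,107.00 = £4,214.03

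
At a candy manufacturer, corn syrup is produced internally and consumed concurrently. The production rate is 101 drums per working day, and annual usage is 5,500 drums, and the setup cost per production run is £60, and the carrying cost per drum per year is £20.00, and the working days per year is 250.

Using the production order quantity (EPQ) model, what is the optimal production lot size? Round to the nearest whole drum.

Daily demand d = 5,500/250 = 22.000; p = 101; 1 − d/p = 0.78218
EPQ = √(2DS / (H(1 − d/p)))
    = √(2 × 5,500 × 60 / (20 × 0.78218)) ≈ 205.40

205 drums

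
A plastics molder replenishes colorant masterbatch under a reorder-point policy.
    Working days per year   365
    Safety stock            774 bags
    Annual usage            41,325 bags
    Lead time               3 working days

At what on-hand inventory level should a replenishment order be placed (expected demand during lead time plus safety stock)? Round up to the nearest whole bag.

Daily demand d = 41,325 / 365 = 113.219 bags/day
Demand during lead time = 113.219 × 3 = 339.66
Reorder point = 339.66 + 774 = 1,113.66 → round up

1,114 bags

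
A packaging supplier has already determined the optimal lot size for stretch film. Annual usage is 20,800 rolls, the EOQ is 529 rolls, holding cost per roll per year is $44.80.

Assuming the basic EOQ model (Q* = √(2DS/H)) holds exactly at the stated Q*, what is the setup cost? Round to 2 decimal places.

From Q* = √(2DS/H) ⇒ Q*² = 2DS/H.
S = Q²H / (2D) = 529² × 44.8 / (2 × 20,800) = 301.3672

$301.37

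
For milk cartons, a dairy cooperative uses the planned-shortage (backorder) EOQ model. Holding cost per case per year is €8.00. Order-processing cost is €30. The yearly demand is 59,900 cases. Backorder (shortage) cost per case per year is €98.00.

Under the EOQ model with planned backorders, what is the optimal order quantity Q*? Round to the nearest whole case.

Q* = √(2DS/H) · √((H + b)/b)
   = √(2 × 59,900 × 30 / 8) · √((8 + 98) / 98)
   = 670.261 × 1.0400 ≈ 697.08

697 cases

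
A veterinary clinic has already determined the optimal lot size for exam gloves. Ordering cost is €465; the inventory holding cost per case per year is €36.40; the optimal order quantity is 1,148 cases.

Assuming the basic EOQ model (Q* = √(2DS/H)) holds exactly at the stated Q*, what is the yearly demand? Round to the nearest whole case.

Since Q* = (2DS/H)^½, squaring gives Q*²·H = 2DS.
D = Q²H / (2S) = 1,148² × 36.4 / (2 × 465) = 51,582.48

51,582 cases per year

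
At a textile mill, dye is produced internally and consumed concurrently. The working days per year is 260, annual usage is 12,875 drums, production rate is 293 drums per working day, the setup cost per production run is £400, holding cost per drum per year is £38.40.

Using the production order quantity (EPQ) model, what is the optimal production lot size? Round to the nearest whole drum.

Daily demand d = 12,875/260 = 49.519; p = 293; 1 − d/p = 0.83099
EPQ = √(2DS / (H(1 − d/p)))
    = √(2 × 12,875 × 400 / (38.4 × 0.83099)) ≈ 568.14

568 drums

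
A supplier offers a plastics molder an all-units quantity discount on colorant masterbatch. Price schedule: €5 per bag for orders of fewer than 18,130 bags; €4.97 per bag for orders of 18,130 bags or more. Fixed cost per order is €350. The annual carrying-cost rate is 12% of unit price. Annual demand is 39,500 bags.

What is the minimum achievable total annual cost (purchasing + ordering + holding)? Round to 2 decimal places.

H₁ = 12%×€5 = €0.6000;  H₂ = 12%×€4.97 = €0.5964
EOQ₁ = √(2×39,500×350/0.6000) = 6,788.47  (< 18,130, feasible at tier 1)
EOQ₂ = √(2×39,500×350/0.5964) = 6,808.93  (< 18,130 → use Q = 18,130 at tier-2 price)
TC(tier 1 (EOQ₁), Q≈6,788.5) = €201,573.08
TC(tier 2, Q≈18,130.0) = €202,483.91
Minimum at tier 1 (EOQ₁): €201,573.08

€201,573.08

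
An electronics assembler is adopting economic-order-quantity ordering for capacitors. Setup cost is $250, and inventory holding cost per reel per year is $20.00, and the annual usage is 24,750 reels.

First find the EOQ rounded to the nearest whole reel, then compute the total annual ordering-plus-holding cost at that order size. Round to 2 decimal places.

Q* = √(2·D·S / H) = √(2·24,750·250 / 20) = √618,750.0 ≈ 786.61 → Q = 787 reels
Ordering: D/Q × S = 24,750/787 × $250 = $7,862.13
Holding:  Q/2 × H = 787/2 × $20 = $7,870.00
Total = $7,862.13 + $7,870.00 = $15,732.13

$15,732.13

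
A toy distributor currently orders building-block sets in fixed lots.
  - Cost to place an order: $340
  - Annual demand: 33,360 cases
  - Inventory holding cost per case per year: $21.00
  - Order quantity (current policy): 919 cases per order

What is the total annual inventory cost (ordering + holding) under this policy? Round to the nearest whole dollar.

Ordering: D/Q × S = 33,360/919 × $340 = $12,342.11
Holding:  Q/2 × H = 919/2 × $21 = $9,649.50
Total = $12,342.11 + $9,649.50 = $21,991.61

$21,992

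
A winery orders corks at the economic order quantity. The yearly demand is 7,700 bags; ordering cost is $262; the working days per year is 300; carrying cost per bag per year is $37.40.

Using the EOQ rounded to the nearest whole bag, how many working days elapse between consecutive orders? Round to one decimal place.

12.8 days

2DS/H = 2·7,700·262/37.4 = 107,882.35
EOQ = √107,882.35 ≈ 328.45 → Q = 328 bags
T = Q/D × 300 days = 328/7,700 × 300 = 12.779 days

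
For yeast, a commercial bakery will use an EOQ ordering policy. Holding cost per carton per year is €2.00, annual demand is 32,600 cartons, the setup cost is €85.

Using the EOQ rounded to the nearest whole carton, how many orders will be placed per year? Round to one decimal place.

19.6 orders per year

Q* = √(2·D·S / H) = √(2·32,600·85 / 2) = √2,771,000.0 ≈ 1,664.63 → Q = 1,665
Orders per year = D/Q = 32,600 / 1,665 = 19.580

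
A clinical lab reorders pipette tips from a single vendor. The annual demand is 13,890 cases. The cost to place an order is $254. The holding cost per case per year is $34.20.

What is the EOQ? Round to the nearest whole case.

454 cases

Optimal lot size Q* = (2 × 13,890 × $254 / $34.2)^½ ≈ 454.22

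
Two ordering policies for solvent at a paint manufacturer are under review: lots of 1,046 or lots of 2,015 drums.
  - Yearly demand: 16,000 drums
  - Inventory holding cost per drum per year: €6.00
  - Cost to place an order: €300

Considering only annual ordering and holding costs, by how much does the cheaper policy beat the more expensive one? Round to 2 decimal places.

Annual cost at Q: ordering D·S/Q plus holding Q·H/2.
TC(1,046) = (16,000/1,046)×300 + (1,046/2)×6 = €7,726.91
TC(2,015) = (16,000/2,015)×300 + (2,015/2)×6 = €8,427.13
|ΔTC| = |€7,726.91 − €8,427.13| = €700.22

€700.22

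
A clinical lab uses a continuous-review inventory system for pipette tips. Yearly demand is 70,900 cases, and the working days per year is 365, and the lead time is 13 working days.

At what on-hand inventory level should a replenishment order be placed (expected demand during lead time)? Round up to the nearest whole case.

2,526 cases

Daily demand d = 70,900 / 365 = 194.247 cases/day
Demand during lead time = 194.247 × 13 = 2,525.21
Reorder point = 2,525.21 → round up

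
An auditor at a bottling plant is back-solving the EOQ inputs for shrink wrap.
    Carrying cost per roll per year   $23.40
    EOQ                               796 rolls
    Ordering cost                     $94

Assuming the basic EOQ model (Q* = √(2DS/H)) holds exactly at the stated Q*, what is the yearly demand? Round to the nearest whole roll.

EOQ relation: Q² = 2DS/H, so rearrange for the unknown.
D = Q²H / (2S) = 796² × 23.4 / (2 × 94) = 78,864.97

78,865 rolls per year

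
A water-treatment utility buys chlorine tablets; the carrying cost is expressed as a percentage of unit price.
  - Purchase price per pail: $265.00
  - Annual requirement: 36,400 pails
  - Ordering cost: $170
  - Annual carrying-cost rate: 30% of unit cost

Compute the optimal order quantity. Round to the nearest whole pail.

H = i·C = 0.3 × $265 = $79.5000 per pail-year
Optimal lot size Q* = (2 × 36,400 × $170 / $79.5)^½ ≈ 394.55

395 pails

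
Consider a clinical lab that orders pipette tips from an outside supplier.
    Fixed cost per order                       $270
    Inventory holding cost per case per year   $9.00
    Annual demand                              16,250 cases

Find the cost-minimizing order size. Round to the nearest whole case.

987 cases

2DS/H = 2·16,250·270/9 = 975,000.00
EOQ = √975,000.00 ≈ 987.42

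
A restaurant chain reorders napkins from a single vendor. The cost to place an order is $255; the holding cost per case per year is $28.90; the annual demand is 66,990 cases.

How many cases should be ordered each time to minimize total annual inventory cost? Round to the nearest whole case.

1,087 cases

Q* = √(2·D·S / H) = √(2·66,990·255 / 28.9) = √1,182,176.5 ≈ 1,087.28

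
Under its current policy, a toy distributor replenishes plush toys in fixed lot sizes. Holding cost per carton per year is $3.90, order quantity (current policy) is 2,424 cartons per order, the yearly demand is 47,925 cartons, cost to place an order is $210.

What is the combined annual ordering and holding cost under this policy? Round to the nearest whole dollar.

$8,879

Orders/yr = 47,925/2,424 = 19.771; ordering cost = 19.771 × $210 = $4,151.92
Average inventory = 2,424/2 = 1212; holding cost = 1212 × $3.9 = $4,726.80
Total = $4,151.92 + $4,726.80 = $8,878.72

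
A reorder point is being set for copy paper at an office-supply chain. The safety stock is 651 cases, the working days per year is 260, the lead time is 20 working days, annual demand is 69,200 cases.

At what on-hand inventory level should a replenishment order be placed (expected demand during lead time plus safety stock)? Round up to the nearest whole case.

Daily demand d = 69,200 / 260 = 266.154 cases/day
Demand during lead time = 266.154 × 20 = 5,323.08
Reorder point = 5,323.08 + 651 = 5,974.08 → round up

5,975 cases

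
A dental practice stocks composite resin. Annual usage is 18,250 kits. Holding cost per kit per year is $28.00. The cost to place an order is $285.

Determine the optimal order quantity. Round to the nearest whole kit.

Optimal lot size Q* = (2 × 18,250 × $285 / $28)^½ ≈ 609.52

610 kits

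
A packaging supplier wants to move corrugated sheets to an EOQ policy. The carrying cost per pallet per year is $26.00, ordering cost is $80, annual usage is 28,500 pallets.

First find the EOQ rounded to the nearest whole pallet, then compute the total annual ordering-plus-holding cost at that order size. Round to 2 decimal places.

$10,888.53

Optimal lot size Q* = (2 × 28,500 × $80 / $26)^½ ≈ 418.79 → Q = 419 pallets
Ordering: D/Q × S = 28,500/419 × $80 = $5,441.53
Holding:  Q/2 × H = 419/2 × $26 = $5,447.00
Total = $5,441.53 + $5,447.00 = $10,888.53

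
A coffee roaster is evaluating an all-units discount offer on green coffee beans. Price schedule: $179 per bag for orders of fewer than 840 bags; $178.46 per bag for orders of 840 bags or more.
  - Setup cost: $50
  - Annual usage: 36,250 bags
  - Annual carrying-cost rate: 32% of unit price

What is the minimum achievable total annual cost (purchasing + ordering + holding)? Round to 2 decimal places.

H₁ = 32%×$179 = $57.2800;  H₂ = 32%×$178.46 = $57.1072
EOQ₁ = √(2×36,250×50/57.2800) = 251.57  (< 840, feasible at tier 1)
EOQ₂ = √(2×36,250×50/57.1072) = 251.95  (< 840 → use Q = 840 at tier-2 price)
TC(tier 1 (EOQ₁), Q≈251.6) = $6,503,159.72
TC(tier 2, Q≈840.0) = $6,495,317.76
Minimum at tier 2: $6,495,317.76

$6,495,317.76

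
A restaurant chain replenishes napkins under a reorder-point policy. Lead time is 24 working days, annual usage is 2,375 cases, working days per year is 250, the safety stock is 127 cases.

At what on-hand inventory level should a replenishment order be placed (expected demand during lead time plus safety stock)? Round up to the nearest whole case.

Daily demand d = 2,375 / 250 = 9.500 cases/day
Demand during lead time = 9.500 × 24 = 228.00
Reorder point = 228.00 + 127 = 355.00 → round up

355 cases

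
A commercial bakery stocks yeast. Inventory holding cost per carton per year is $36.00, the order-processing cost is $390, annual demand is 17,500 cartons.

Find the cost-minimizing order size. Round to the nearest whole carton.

616 cartons

Optimal lot size Q* = (2 × 17,500 × $390 / $36)^½ ≈ 615.77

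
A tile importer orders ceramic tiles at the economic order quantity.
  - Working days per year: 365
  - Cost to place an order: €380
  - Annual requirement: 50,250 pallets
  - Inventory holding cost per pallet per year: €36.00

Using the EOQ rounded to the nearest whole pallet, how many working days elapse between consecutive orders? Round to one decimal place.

7.5 days

Optimal lot size Q* = (2 × 50,250 × €380 / €36)^½ ≈ 1,029.97 → Q = 1,030 pallets
Cycle time = (working days × Q)/D = (365 × 1,030) / 50,250 = 7.482 days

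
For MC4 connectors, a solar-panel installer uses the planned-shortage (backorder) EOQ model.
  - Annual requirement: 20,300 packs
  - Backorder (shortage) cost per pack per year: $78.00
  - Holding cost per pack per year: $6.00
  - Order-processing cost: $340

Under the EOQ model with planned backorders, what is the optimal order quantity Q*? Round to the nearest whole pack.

1,574 packs

Q* = √(2DS/H) · √((H + b)/b)
   = √(2 × 20,300 × 340 / 6) · √((6 + 78) / 78)
   = 1,516.795 × 1.0377 ≈ 1,574.05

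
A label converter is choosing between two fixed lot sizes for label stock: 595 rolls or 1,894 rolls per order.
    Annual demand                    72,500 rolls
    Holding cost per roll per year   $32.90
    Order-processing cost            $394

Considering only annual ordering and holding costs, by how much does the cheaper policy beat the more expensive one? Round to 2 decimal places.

TC(Q) = (D/Q)S + (Q/2)H
TC(595) = (72,500/595)×394 + (595/2)×32.9 = $57,796.15
TC(1,894) = (72,500/1,894)×394 + (1,894/2)×32.9 = $46,238.14
Lots of 1,894 are cheaper by $11,558.02.

$11,558.02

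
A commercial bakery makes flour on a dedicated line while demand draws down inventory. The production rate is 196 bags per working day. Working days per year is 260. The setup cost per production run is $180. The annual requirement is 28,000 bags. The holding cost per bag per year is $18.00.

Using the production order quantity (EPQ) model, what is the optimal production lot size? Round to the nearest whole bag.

Daily demand d = 28,000/260 = 107.692; p = 196; 1 − d/p = 0.45055
EPQ = √(2DS / (H(1 − d/p)))
    = √(2 × 28,000 × 180 / (18 × 0.45055)) ≈ 1,114.87

1,115 bags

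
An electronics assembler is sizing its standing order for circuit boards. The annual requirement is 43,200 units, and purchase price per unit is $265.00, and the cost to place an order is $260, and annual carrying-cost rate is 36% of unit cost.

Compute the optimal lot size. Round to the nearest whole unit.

Holding cost per unit per year: H = 36% × $265 = $95.4000
2DS/H = 2·43,200·260/95.4 = 235,471.70
EOQ = √235,471.70 ≈ 485.25

485 units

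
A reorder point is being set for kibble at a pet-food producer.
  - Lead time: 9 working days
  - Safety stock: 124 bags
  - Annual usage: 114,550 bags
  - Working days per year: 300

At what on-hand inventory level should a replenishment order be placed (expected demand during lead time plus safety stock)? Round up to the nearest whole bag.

Daily demand d = 114,550 / 300 = 381.833 bags/day
Demand during lead time = 381.833 × 9 = 3,436.50
Reorder point = 3,436.50 + 124 = 3,560.50 → round up

3,561 bags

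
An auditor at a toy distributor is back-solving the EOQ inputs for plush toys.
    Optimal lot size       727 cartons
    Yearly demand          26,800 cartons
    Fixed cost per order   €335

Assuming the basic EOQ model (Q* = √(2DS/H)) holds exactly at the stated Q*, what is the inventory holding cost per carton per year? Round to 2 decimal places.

€33.97

Since Q* = (2DS/H)^½, squaring gives Q*²·H = 2DS.
H = 2DS / Q² = 2 × 26,800 × 335 / 727² = 33.9735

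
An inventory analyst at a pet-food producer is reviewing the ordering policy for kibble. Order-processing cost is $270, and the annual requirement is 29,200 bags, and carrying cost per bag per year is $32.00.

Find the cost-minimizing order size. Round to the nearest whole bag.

702 bags

Q* = √(2·D·S / H) = √(2·29,200·270 / 32) = √492,750.0 ≈ 701.96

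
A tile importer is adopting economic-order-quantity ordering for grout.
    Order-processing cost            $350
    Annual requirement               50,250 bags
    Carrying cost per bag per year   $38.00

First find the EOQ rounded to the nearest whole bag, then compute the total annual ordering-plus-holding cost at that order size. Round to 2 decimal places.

$36,560.22

EOQ = √(2DS/H) = √(2 × 50,250 × 350 / 38)
    = √(925,657.89) ≈ 962.11 → Q = 962 bags
Orders/yr = 50,250/962 = 52.235; ordering cost = 52.235 × $350 = $18,282.22
Average inventory = 962/2 = 481; holding cost = 481 × $38 = $18,278.00
Total = $18,282.22 + $18,278.00 = $36,560.22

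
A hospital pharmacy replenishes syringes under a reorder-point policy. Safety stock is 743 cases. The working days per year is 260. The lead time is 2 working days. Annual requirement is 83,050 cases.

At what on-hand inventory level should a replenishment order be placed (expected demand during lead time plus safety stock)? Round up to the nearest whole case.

1,382 cases

Daily demand d = 83,050 / 260 = 319.423 cases/day
Demand during lead time = 319.423 × 2 = 638.85
Reorder point = 638.85 + 743 = 1,381.85 → round up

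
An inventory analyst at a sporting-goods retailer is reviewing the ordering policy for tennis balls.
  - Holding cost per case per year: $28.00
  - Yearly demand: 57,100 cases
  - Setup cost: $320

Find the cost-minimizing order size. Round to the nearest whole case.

1,142 cases

EOQ = √(2DS/H) = √(2 × 57,100 × 320 / 28)
    = √(1,305,142.86) ≈ 1,142.43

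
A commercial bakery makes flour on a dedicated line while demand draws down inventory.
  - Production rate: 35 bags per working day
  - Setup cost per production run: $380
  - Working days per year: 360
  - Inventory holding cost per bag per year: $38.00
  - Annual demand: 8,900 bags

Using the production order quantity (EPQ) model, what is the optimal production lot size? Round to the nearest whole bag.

779 bags

d = 8,900/360 = 24.7222 bags/day;  effective holding cost H(1 − d/p) = 38·(1 − 24.7222/35) = 11.15873
Q* = √(2DS / H_eff) = √(2·8,900·380 / 11.15873) ≈ 778.56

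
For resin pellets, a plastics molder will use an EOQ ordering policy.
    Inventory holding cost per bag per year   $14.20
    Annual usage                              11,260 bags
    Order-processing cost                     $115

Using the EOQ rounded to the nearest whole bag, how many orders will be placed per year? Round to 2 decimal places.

EOQ = √(2DS/H) = √(2 × 11,260 × 115 / 14.2)
    = √(182,380.28) ≈ 427.06 → Q = 427
Orders per year = D/Q = 11,260 / 427 = 26.370

26.37 orders per year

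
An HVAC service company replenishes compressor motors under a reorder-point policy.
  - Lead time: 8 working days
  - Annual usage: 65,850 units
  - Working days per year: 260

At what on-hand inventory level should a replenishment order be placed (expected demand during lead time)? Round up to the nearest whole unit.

2,027 units

Daily demand d = 65,850 / 260 = 253.269 units/day
Demand during lead time = 253.269 × 8 = 2,026.15
Reorder point = 2,026.15 → round up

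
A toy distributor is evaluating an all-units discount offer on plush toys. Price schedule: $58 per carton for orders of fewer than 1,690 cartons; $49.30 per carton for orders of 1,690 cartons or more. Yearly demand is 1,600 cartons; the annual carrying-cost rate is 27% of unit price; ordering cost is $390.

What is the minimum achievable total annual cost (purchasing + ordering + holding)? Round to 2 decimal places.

H₁ = 27%×$58 = $15.6600;  H₂ = 27%×$49.30 = $13.3110
EOQ₁ = √(2×1,600×390/15.6600) = 282.30  (< 1,690, feasible at tier 1)
EOQ₂ = √(2×1,600×390/13.3110) = 306.20  (< 1,690 → use Q = 1,690 at tier-2 price)
TC(tier 1 (EOQ₁), Q≈282.3) = $97,220.82
TC(tier 2, Q≈1,690.0) = $90,497.03
Minimum at tier 2: $90,497.03

$90,497.03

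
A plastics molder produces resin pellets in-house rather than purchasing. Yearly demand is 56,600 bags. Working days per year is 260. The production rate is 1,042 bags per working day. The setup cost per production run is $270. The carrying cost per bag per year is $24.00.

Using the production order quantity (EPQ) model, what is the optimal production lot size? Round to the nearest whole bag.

1,269 bags

d = 56,600/260 = 217.6923 bags/day;  effective holding cost H(1 − d/p) = 24·(1 − 217.6923/1042) = 18.98597
Q* = √(2DS / H_eff) = √(2·56,600·270 / 18.98597) ≈ 1,268.79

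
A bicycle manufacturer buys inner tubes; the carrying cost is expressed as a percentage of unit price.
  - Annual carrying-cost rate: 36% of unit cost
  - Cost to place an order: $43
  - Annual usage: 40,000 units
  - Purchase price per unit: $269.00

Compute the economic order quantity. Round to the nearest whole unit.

188 units

Carrying cost H = $269 × 36% = $96.8400/unit/yr
2DS/H = 2·40,000·43/96.84 = 35,522.51
EOQ = √35,522.51 ≈ 188.47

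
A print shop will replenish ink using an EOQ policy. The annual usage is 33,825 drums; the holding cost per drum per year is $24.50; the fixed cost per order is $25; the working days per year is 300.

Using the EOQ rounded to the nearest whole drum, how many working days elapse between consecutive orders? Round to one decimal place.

2DS/H = 2·33,825·25/24.5 = 69,030.61
EOQ = √69,030.61 ≈ 262.74 → Q = 263 drums
T = Q/D × 300 days = 263/33,825 × 300 = 2.333 days

2.3 days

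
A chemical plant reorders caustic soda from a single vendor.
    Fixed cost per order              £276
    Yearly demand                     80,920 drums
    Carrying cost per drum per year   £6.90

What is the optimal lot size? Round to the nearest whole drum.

2DS/H = 2·80,920·276/6.9 = 6,473,600.00
EOQ = √6,473,600.00 ≈ 2,544.33

2,544 drums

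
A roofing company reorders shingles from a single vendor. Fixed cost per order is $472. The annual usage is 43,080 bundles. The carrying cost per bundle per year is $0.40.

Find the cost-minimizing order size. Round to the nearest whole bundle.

10,083 bundles

EOQ = √(2DS/H) = √(2 × 43,080 × 472 / 0.4)
    = √(101,668,800.00) ≈ 10,083.09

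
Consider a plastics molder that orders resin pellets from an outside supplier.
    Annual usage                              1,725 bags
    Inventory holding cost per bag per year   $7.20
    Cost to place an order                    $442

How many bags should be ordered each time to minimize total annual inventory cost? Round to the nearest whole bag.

460 bags

2DS/H = 2·1,725·442/7.2 = 211,791.67
EOQ = √211,791.67 ≈ 460.21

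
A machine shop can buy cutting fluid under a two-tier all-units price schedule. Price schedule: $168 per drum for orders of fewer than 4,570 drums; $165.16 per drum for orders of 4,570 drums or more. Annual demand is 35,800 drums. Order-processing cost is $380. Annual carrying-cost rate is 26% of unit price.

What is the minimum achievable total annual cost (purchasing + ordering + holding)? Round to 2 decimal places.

H₁ = 26%×$168 = $43.6800;  H₂ = 26%×$165.16 = $42.9416
EOQ₁ = √(2×35,800×380/43.6800) = 789.24  (< 4,570, feasible at tier 1)
EOQ₂ = √(2×35,800×380/42.9416) = 795.99  (< 4,570 → use Q = 4,570 at tier-2 price)
TC(tier 1 (EOQ₁), Q≈789.2) = $6,048,873.84
TC(tier 2, Q≈4,570.0) = $6,013,826.36
Minimum at tier 2: $6,013,826.36

$6,013,826.36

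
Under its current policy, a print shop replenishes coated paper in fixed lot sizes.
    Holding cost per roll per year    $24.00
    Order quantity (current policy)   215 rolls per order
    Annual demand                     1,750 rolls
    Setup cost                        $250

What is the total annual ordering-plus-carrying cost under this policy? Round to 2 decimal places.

$4,614.88

Annual ordering cost = (D/Q)·S = (1,750/215) × 250 = $2,034.88
Annual holding cost  = (Q/2)·H = (215/2) × 24 = $2,580.00
Total = $2,034.88 + $2,580.00 = $4,614.88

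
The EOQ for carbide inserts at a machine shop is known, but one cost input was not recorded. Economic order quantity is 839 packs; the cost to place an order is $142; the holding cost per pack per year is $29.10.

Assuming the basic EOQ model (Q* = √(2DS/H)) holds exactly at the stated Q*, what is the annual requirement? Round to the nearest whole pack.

72,127 packs per year

EOQ relation: Q² = 2DS/H, so rearrange for the unknown.
D = Q²H / (2S) = 839² × 29.1 / (2 × 142) = 72,127.12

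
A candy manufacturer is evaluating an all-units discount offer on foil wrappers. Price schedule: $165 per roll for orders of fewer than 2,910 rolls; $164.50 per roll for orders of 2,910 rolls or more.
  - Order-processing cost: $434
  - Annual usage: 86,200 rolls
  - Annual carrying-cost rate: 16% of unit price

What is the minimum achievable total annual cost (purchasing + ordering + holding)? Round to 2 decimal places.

$14,231,051.55

H₁ = 16%×$165 = $26.4000;  H₂ = 16%×$164.50 = $26.3200
EOQ₁ = √(2×86,200×434/26.4000) = 1,683.49  (< 2,910, feasible at tier 1)
EOQ₂ = √(2×86,200×434/26.3200) = 1,686.05  (< 2,910 → use Q = 2,910 at tier-2 price)
TC(tier 1 (EOQ₁), Q≈1,683.5) = $14,267,444.24
TC(tier 2, Q≈2,910.0) = $14,231,051.55
Minimum at tier 2: $14,231,051.55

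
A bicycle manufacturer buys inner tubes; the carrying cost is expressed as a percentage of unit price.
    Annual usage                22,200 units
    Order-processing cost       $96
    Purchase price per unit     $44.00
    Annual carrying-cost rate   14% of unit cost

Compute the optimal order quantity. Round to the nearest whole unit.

832 units

H = i·C = 0.14 × $44 = $6.1600 per unit-year
2DS/H = 2·22,200·96/6.16 = 691,948.05
EOQ = √691,948.05 ≈ 831.83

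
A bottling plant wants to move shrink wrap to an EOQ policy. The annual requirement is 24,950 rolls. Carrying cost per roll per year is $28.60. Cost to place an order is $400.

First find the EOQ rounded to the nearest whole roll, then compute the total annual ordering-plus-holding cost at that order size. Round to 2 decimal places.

$23,892.60

2DS/H = 2·24,950·400/28.6 = 697,902.10
EOQ = √697,902.10 ≈ 835.41 → Q = 835 rolls
Ordering: D/Q × S = 24,950/835 × $400 = $11,952.10
Holding:  Q/2 × H = 835/2 × $28.6 = $11,940.50
Total = $11,952.10 + $11,940.50 = $23,892.60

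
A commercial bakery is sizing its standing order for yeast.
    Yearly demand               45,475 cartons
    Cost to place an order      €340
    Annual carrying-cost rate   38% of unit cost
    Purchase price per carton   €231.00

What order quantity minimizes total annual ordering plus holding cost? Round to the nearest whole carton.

594 cartons

Carrying cost H = €231 × 38% = €87.7800/carton/yr
2DS/H = 2·45,475·340/87.78 = 352,278.42
EOQ = √352,278.42 ≈ 593.53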